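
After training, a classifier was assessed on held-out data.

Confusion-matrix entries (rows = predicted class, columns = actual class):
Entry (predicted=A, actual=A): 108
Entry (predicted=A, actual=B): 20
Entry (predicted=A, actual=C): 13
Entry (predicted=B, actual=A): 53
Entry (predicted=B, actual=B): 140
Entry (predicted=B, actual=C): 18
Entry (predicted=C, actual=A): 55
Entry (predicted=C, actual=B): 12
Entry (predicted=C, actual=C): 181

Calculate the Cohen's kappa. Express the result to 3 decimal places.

Observed agreement pₒ = trace/N = 429/600 = 0.7150
Expected agreement pₑ = Σ (rowᵢ·colᵢ)/N² = (216·141 + 172·211 + 212·248)/600² = 0.3315
κ = (pₒ − pₑ)/(1 − pₑ) = (0.7150 − 0.3315)/(1 − 0.3315) = 0.574

0.574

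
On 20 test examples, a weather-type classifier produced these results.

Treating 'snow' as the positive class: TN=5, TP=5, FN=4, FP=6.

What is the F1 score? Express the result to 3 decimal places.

0.500

Precision = TP/(TP+FP) = 5/11 = 0.4545
Recall = TP/(TP+FN) = 5/9 = 0.5556
F1 = 2·TP/(2·TP+FP+FN) = 10/20 = 0.500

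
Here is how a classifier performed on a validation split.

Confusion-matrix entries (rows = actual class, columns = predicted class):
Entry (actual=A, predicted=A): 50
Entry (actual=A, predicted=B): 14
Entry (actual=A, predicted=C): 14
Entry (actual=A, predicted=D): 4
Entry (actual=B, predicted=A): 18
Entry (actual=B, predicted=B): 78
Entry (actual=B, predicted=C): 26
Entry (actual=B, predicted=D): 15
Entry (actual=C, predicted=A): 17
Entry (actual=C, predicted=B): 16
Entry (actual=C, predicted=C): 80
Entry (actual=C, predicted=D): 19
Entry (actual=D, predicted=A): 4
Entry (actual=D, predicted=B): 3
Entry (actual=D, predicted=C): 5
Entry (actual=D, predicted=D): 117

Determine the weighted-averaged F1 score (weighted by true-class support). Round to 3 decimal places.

0.672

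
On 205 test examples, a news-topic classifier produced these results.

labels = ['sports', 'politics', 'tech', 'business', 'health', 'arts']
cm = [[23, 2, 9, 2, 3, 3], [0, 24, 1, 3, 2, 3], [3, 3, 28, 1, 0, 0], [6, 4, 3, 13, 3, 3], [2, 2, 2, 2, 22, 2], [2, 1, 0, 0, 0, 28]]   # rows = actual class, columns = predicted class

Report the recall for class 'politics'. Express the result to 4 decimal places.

0.7273

Take TP from the diagonal, FP from the rest of the 'politics' prediction marginal, FN from the rest of the 'politics' actual marginal.
recall = TP/(TP+FN).
politics: TP=24, FN=0+1+3+2+3=9 → 24/33 = 0.72727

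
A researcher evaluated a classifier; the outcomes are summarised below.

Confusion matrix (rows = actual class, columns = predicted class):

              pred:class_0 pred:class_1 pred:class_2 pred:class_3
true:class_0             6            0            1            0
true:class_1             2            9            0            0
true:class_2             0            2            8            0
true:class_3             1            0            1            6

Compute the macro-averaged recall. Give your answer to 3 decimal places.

Per-class recall (TP/(TP+FN)):
  class_0: TP=6, FN=0+1+0=1 → 6/7 = 0.8571
  class_1: TP=9, FN=2+0+0=2 → 9/11 = 0.8182
  class_2: TP=8, FN=0+2+0=2 → 8/10 = 0.8000
  class_3: TP=6, FN=1+0+1=2 → 6/8 = 0.7500
Macro-recall = mean = (0.8571 + 0.8182 + 0.8000 + 0.7500) / 4 = 0.806

0.806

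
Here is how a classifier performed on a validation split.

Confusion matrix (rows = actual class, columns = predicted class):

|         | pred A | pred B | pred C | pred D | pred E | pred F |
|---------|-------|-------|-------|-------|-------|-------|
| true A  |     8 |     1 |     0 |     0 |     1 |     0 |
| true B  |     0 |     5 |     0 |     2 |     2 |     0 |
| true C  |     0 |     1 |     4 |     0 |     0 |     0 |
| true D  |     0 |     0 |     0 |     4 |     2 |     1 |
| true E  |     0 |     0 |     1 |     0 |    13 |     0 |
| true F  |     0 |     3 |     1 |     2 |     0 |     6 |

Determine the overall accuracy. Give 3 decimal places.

Accuracy = trace / total = (8+5+4+4+13+6=40) / 57 = 40/57 = 0.702

0.702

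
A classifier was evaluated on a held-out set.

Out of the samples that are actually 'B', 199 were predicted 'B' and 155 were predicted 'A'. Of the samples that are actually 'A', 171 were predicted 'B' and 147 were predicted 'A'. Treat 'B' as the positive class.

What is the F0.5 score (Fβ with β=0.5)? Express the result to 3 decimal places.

0.543

Fβ = (1+β²)·TP / ((1+β²)·TP + β²·FN + FP), with β²=1/4
= 1.25·199 / (1.25·199 + 0.25·155 + 171) = 0.543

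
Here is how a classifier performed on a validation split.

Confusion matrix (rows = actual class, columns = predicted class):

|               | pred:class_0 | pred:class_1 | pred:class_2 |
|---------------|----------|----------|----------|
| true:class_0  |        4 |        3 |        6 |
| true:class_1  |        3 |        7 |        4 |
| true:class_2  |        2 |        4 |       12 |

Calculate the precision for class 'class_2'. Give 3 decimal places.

Take TP from the diagonal, FP from the rest of the 'class_2' prediction marginal, FN from the rest of the 'class_2' actual marginal.
precision = TP/(TP+FP).
class_2: TP=12, FP=6+4=10 → 12/22 = 0.5455

0.545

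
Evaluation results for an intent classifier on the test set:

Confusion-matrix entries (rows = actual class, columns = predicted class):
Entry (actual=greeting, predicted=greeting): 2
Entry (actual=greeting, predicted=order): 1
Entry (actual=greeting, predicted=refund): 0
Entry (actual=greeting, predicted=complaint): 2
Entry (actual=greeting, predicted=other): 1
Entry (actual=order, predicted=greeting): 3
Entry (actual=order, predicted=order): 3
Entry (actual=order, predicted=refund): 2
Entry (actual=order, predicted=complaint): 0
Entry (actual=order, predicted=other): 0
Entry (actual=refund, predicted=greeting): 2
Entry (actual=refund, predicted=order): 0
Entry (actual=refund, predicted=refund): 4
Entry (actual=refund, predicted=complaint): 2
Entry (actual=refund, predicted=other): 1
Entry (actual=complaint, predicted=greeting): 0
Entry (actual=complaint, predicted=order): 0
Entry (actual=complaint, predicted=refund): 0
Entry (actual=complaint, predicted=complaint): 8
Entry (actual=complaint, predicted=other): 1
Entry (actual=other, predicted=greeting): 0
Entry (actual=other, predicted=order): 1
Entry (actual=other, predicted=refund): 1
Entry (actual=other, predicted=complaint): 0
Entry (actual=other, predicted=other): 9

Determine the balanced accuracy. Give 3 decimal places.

0.572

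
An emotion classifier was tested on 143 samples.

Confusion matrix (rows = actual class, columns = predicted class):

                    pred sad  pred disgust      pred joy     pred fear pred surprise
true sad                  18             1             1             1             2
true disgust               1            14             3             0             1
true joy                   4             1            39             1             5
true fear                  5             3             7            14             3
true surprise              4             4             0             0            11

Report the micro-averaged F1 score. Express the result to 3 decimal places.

0.671

Micro-averaging pools counts across classes: ΣTP=96, ΣFP=47, ΣFN=47.
Micro-F1 score = 2·TP/(2·TP+FP+FN) on pooled counts = 0.671 (equals overall accuracy in single-label multiclass).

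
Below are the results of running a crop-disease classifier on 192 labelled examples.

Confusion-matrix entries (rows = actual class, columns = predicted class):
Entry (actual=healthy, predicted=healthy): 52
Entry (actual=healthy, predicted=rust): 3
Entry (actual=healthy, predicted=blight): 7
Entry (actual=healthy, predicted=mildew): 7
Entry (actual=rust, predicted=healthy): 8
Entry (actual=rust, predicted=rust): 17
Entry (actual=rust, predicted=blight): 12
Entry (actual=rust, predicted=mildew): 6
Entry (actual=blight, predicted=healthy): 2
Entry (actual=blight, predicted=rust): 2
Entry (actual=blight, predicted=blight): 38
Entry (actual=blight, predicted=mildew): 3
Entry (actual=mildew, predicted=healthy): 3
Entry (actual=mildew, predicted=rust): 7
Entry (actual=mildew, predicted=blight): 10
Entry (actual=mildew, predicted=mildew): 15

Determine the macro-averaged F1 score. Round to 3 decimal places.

Per-class F1 score (2·TP/(2·TP+FP+FN)):
  healthy: TP=52, FP=8+2+3=13, FN=3+7+7=17 → 104/134 = 0.7761
  rust: TP=17, FP=3+2+7=12, FN=8+12+6=26 → 34/72 = 0.4722
  blight: TP=38, FP=7+12+10=29, FN=2+2+3=7 → 76/112 = 0.6786
  mildew: TP=15, FP=7+6+3=16, FN=3+7+10=20 → 30/66 = 0.4545
Macro-F1 score = mean = (0.7761 + 0.4722 + 0.6786 + 0.4545) / 4 = 0.595

0.595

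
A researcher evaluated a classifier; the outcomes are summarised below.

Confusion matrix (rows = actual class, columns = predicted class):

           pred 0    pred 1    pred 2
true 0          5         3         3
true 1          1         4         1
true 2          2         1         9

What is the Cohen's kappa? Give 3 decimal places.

0.419

Observed agreement pₒ = trace/N = 18/29 = 0.6207
Expected agreement pₑ = Σ (rowᵢ·colᵢ)/N² = (11·8 + 6·8 + 12·13)/29² = 0.3472
κ = (pₒ − pₑ)/(1 − pₑ) = (0.6207 − 0.3472)/(1 − 0.3472) = 0.419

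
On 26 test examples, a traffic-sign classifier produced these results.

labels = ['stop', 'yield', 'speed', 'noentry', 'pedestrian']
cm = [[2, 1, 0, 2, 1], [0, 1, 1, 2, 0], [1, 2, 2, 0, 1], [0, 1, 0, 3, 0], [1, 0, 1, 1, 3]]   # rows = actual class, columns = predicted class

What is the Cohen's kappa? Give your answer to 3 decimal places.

Observed agreement pₒ = trace/N = 11/26 = 0.4231
Expected agreement pₑ = Σ (rowᵢ·colᵢ)/N² = (6·4 + 4·5 + 6·4 + 4·8 + 6·5)/26² = 0.1923
κ = (pₒ − pₑ)/(1 − pₑ) = (0.4231 − 0.1923)/(1 − 0.1923) = 0.286

0.286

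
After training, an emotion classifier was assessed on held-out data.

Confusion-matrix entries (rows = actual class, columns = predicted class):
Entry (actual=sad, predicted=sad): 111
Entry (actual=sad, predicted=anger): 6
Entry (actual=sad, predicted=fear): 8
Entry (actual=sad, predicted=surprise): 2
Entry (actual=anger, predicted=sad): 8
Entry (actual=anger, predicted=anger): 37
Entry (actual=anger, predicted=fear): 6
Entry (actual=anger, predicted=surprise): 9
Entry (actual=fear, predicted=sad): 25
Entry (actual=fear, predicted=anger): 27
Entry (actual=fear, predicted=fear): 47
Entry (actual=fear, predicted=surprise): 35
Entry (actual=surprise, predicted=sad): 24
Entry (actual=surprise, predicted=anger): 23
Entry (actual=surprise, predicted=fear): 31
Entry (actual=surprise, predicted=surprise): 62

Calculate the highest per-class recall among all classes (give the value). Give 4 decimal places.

Per-class recall (TP/(TP+FN)):
  sad: TP=111, FN=6+8+2=16 → 111/127 = 0.87402
  anger: TP=37, FN=8+6+9=23 → 37/60 = 0.61667
  fear: TP=47, FN=25+27+35=87 → 47/134 = 0.35075
  surprise: TP=62, FN=24+23+31=78 → 62/140 = 0.44286
Highest is class 'sad' with recall = 0.8740.

0.8740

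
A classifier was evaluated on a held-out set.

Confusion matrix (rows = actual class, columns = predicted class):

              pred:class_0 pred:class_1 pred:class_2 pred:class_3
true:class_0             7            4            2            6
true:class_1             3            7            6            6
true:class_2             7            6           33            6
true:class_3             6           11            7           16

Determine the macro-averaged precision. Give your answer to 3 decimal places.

0.428

Per-class precision (TP/(TP+FP)):
  class_0: TP=7, FP=3+7+6=16 → 7/23 = 0.3043
  class_1: TP=7, FP=4+6+11=21 → 7/28 = 0.2500
  class_2: TP=33, FP=2+6+7=15 → 33/48 = 0.6875
  class_3: TP=16, FP=6+6+6=18 → 16/34 = 0.4706
Macro-precision = mean = (0.3043 + 0.2500 + 0.6875 + 0.4706) / 4 = 0.428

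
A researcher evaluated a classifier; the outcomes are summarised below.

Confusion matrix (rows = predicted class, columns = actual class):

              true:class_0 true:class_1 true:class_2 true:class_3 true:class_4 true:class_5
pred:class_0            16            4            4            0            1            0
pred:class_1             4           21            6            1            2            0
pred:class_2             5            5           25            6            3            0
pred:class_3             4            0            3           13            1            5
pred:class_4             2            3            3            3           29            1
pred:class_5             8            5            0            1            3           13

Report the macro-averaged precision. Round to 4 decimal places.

Per-class precision (TP/(TP+FP)):
  class_0: TP=16, FP=4+4+0+1+0=9 → 16/25 = 0.64000
  class_1: TP=21, FP=4+6+1+2+0=13 → 21/34 = 0.61765
  class_2: TP=25, FP=5+5+6+3+0=19 → 25/44 = 0.56818
  class_3: TP=13, FP=4+0+3+1+5=13 → 13/26 = 0.50000
  class_4: TP=29, FP=2+3+3+3+1=12 → 29/41 = 0.70732
  class_5: TP=13, FP=8+5+0+1+3=17 → 13/30 = 0.43333
Macro-precision = mean = (0.64000 + 0.61765 + 0.56818 + 0.50000 + 0.70732 + 0.43333) / 6 = 0.5777

0.5777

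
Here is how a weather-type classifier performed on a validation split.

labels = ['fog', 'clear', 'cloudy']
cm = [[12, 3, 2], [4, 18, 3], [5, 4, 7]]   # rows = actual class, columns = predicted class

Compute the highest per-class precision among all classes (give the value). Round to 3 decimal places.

0.720

Per-class precision (TP/(TP+FP)):
  fog: TP=12, FP=4+5=9 → 12/21 = 0.5714
  clear: TP=18, FP=3+4=7 → 18/25 = 0.7200
  cloudy: TP=7, FP=2+3=5 → 7/12 = 0.5833
Highest is class 'clear' with precision = 0.720.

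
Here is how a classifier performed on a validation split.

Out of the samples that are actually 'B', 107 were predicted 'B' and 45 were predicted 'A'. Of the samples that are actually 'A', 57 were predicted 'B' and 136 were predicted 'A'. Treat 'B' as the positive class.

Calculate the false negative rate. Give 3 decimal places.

FNR = FN/(FN+TP) = 45/(45+107) = 0.296

0.296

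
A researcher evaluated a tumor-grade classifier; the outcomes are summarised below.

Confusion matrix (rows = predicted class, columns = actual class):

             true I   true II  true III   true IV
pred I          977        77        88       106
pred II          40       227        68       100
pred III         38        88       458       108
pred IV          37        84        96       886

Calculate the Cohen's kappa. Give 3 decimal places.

0.629

Observed agreement pₒ = trace/N = 2548/3478 = 0.7326
Expected agreement pₑ = Σ (rowᵢ·colᵢ)/N² = (1092·1248 + 476·435 + 710·692 + 1200·1103)/3478² = 0.2798
κ = (pₒ − pₑ)/(1 − pₑ) = (0.7326 − 0.2798)/(1 − 0.2798) = 0.629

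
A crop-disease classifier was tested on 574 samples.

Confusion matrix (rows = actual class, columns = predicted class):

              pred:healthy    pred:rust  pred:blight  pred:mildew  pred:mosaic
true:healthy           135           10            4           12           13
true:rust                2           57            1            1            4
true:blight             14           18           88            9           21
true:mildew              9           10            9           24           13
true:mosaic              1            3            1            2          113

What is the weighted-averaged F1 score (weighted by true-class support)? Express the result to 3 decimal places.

0.720

Per-class F1 score (2·TP/(2·TP+FP+FN)):
  healthy: TP=135, FP=2+14+9+1=26, FN=10+4+12+13=39 → 270/335 = 0.8060
  rust: TP=57, FP=10+18+10+3=41, FN=2+1+1+4=8 → 114/163 = 0.6994
  blight: TP=88, FP=4+1+9+1=15, FN=14+18+9+21=62 → 176/253 = 0.6957
  mildew: TP=24, FP=12+1+9+2=24, FN=9+10+9+13=41 → 48/113 = 0.4248
  mosaic: TP=113, FP=13+4+21+13=51, FN=1+3+1+2=7 → 226/284 = 0.7958
Weighted-F1 score = Σ (supportᵢ/N)·F1 scoreᵢ with N=574: (174/574)·0.8060 + (65/574)·0.6994 + (150/574)·0.6957 + (65/574)·0.4248 + (120/574)·0.7958 = 0.720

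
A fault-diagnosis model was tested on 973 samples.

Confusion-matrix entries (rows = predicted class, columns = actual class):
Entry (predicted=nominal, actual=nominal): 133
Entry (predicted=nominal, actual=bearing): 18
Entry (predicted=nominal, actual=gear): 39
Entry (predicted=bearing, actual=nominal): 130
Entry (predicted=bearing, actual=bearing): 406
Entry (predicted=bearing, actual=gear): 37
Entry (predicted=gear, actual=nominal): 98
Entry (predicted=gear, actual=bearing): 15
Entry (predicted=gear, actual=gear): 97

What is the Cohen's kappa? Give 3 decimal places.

Observed agreement pₒ = trace/N = 636/973 = 0.6536
Expected agreement pₑ = Σ (rowᵢ·colᵢ)/N² = (361·190 + 439·573 + 173·210)/973² = 0.3765
κ = (pₒ − pₑ)/(1 − pₑ) = (0.6536 − 0.3765)/(1 − 0.3765) = 0.444

0.444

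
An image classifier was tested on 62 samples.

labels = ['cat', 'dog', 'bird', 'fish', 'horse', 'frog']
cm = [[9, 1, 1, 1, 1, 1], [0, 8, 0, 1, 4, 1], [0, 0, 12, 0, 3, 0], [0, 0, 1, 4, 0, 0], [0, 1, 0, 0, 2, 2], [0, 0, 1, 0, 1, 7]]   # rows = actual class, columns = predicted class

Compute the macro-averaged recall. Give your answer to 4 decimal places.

Per-class recall (TP/(TP+FN)):
  cat: TP=9, FN=1+1+1+1+1=5 → 9/14 = 0.64286
  dog: TP=8, FN=0+0+1+4+1=6 → 8/14 = 0.57143
  bird: TP=12, FN=0+0+0+3+0=3 → 12/15 = 0.80000
  fish: TP=4, FN=0+0+1+0+0=1 → 4/5 = 0.80000
  horse: TP=2, FN=0+1+0+0+2=3 → 2/5 = 0.40000
  frog: TP=7, FN=0+0+1+0+1=2 → 7/9 = 0.77778
Macro-recall = mean = (0.64286 + 0.57143 + 0.80000 + 0.80000 + 0.40000 + 0.77778) / 6 = 0.6653

0.6653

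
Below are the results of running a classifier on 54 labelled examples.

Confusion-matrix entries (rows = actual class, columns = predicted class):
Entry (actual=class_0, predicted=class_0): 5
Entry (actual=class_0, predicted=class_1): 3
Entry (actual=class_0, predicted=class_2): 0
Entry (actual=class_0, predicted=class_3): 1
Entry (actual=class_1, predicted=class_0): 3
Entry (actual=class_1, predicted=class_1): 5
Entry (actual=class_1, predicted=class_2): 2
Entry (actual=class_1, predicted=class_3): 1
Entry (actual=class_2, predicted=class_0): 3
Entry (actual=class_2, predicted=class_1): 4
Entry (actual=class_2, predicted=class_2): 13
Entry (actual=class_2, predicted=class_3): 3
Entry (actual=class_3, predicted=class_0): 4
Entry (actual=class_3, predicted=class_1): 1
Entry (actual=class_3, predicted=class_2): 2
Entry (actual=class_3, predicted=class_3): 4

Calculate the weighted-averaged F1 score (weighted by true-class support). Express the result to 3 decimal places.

0.513

Per-class F1 score (2·TP/(2·TP+FP+FN)):
  class_0: TP=5, FP=3+3+4=10, FN=3+0+1=4 → 10/24 = 0.4167
  class_1: TP=5, FP=3+4+1=8, FN=3+2+1=6 → 10/24 = 0.4167
  class_2: TP=13, FP=0+2+2=4, FN=3+4+3=10 → 26/40 = 0.6500
  class_3: TP=4, FP=1+1+3=5, FN=4+1+2=7 → 8/20 = 0.4000
Weighted-F1 score = Σ (supportᵢ/N)·F1 scoreᵢ with N=54: (9/54)·0.4167 + (11/54)·0.4167 + (23/54)·0.6500 + (11/54)·0.4000 = 0.513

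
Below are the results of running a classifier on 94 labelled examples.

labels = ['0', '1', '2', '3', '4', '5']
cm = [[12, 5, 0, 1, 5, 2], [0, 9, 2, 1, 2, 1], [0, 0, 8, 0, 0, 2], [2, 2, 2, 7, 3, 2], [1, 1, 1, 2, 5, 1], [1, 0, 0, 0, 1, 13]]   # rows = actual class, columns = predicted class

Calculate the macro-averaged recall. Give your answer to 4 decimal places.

Per-class recall (TP/(TP+FN)):
  0: TP=12, FN=5+0+1+5+2=13 → 12/25 = 0.48000
  1: TP=9, FN=0+2+1+2+1=6 → 9/15 = 0.60000
  2: TP=8, FN=0+0+0+0+2=2 → 8/10 = 0.80000
  3: TP=7, FN=2+2+2+3+2=11 → 7/18 = 0.38889
  4: TP=5, FN=1+1+1+2+1=6 → 5/11 = 0.45455
  5: TP=13, FN=1+0+0+0+1=2 → 13/15 = 0.86667
Macro-recall = mean = (0.48000 + 0.60000 + 0.80000 + 0.38889 + 0.45455 + 0.86667) / 6 = 0.5984

0.5984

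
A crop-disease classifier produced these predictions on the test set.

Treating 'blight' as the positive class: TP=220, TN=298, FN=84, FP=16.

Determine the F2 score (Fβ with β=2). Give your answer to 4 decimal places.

0.7576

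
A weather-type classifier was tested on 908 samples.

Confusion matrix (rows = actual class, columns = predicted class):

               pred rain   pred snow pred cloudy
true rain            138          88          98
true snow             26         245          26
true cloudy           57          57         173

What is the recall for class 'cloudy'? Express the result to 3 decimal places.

0.603

One-vs-rest for 'cloudy': TP = diagonal; FP = other classes predicted 'cloudy'; FN = 'cloudy' predicted as other.
recall = TP/(TP+FN).
cloudy: TP=173, FN=57+57=114 → 173/287 = 0.6028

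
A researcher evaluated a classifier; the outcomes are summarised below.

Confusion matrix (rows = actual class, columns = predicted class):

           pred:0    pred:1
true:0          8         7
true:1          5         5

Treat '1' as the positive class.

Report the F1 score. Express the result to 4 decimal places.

Precision = TP/(TP+FP) = 5/12 = 0.4167
Recall = TP/(TP+FN) = 5/10 = 0.5000
F1 = 2·TP/(2·TP+FP+FN) = 10/22 = 0.4545

0.4545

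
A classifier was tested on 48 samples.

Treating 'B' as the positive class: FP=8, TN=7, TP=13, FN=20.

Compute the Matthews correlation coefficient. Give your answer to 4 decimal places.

-0.1302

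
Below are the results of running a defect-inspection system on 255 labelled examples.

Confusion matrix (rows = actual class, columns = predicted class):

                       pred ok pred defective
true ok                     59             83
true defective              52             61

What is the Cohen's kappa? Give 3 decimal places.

-0.043

Observed agreement pₒ = trace/N = 120/255 = 0.4706
Expected agreement pₑ = Σ (rowᵢ·colᵢ)/N² = (142·111 + 113·144)/255² = 0.4926
κ = (pₒ − pₑ)/(1 − pₑ) = (0.4706 − 0.4926)/(1 − 0.4926) = -0.043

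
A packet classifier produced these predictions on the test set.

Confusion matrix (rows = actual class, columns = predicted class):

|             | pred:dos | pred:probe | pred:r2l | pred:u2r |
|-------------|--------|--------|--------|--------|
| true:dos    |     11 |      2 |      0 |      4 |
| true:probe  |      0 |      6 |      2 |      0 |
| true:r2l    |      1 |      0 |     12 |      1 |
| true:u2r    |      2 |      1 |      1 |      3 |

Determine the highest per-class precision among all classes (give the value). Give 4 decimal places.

Per-class precision (TP/(TP+FP)):
  dos: TP=11, FP=0+1+2=3 → 11/14 = 0.78571
  probe: TP=6, FP=2+0+1=3 → 6/9 = 0.66667
  r2l: TP=12, FP=0+2+1=3 → 12/15 = 0.80000
  u2r: TP=3, FP=4+0+1=5 → 3/8 = 0.37500
Highest is class 'r2l' with precision = 0.8000.

0.8000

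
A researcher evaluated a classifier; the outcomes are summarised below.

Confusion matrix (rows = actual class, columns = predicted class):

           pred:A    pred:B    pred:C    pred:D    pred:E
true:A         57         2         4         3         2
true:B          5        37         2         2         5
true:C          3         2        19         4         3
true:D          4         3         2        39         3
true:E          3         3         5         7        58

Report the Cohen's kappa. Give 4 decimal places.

Observed agreement pₒ = trace/N = 210/277 = 0.75812
Expected agreement pₑ = Σ (rowᵢ·colᵢ)/N² = (68·72 + 51·47 + 31·32 + 51·55 + 76·71)/277² = 0.21486
κ = (pₒ − pₑ)/(1 − pₑ) = (0.75812 − 0.21486)/(1 − 0.21486) = 0.6919

0.6919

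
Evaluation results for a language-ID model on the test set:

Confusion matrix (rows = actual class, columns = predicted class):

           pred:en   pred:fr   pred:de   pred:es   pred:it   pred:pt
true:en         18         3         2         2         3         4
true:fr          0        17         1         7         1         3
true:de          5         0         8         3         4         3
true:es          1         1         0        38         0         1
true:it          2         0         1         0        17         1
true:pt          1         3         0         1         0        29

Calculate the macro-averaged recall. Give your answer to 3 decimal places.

0.681

Per-class recall (TP/(TP+FN)):
  en: TP=18, FN=3+2+2+3+4=14 → 18/32 = 0.5625
  fr: TP=17, FN=0+1+7+1+3=12 → 17/29 = 0.5862
  de: TP=8, FN=5+0+3+4+3=15 → 8/23 = 0.3478
  es: TP=38, FN=1+1+0+0+1=3 → 38/41 = 0.9268
  it: TP=17, FN=2+0+1+0+1=4 → 17/21 = 0.8095
  pt: TP=29, FN=1+3+0+1+0=5 → 29/34 = 0.8529
Macro-recall = mean = (0.5625 + 0.5862 + 0.3478 + 0.9268 + 0.8095 + 0.8529) / 6 = 0.681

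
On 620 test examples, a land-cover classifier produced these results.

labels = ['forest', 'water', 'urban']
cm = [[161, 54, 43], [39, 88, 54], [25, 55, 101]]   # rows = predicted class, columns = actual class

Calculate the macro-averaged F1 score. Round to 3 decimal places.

0.555

Per-class F1 score (2·TP/(2·TP+FP+FN)):
  forest: TP=161, FP=54+43=97, FN=39+25=64 → 322/483 = 0.6667
  water: TP=88, FP=39+54=93, FN=54+55=109 → 176/378 = 0.4656
  urban: TP=101, FP=25+55=80, FN=43+54=97 → 202/379 = 0.5330
Macro-F1 score = mean = (0.6667 + 0.4656 + 0.5330) / 3 = 0.555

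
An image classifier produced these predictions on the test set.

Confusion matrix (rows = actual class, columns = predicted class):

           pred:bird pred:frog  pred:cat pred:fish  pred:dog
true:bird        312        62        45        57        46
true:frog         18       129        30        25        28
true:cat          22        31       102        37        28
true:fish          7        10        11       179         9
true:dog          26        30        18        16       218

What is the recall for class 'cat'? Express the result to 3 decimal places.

recall = TP/(TP+FN).
cat: TP=102, FN=22+31+37+28=118 → 102/220 = 0.4636

0.464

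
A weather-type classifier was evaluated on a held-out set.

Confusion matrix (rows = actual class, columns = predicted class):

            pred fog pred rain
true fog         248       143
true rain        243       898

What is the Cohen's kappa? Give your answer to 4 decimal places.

0.3886

Observed agreement pₒ = trace/N = 1146/1532 = 0.74804
Expected agreement pₑ = Σ (rowᵢ·colᵢ)/N² = (391·491 + 1141·1041)/1532² = 0.58788
κ = (pₒ − pₑ)/(1 − pₑ) = (0.74804 − 0.58788)/(1 − 0.58788) = 0.3886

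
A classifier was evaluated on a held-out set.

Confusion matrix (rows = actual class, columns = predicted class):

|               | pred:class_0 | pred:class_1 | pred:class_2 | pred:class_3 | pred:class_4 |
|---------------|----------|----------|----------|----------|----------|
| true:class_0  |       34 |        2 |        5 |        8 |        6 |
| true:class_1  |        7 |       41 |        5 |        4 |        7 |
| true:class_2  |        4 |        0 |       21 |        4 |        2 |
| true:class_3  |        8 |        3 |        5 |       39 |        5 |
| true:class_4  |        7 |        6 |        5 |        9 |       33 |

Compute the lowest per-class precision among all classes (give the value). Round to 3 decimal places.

0.512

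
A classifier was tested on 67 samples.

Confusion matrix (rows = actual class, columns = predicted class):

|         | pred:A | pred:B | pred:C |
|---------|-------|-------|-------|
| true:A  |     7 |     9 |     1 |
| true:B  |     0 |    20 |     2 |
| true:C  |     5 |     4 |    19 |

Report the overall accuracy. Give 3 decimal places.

Accuracy = trace / total = (7+20+19=46) / 67 = 46/67 = 0.687

0.687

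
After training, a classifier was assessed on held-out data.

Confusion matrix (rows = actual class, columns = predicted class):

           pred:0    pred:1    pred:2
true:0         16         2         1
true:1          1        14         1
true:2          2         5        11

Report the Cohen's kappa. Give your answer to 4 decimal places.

0.6613

Observed agreement pₒ = trace/N = 41/53 = 0.77358
Expected agreement pₑ = Σ (rowᵢ·colᵢ)/N² = (19·19 + 16·21 + 18·13)/53² = 0.33143
κ = (pₒ − pₑ)/(1 − pₑ) = (0.77358 − 0.33143)/(1 − 0.33143) = 0.6613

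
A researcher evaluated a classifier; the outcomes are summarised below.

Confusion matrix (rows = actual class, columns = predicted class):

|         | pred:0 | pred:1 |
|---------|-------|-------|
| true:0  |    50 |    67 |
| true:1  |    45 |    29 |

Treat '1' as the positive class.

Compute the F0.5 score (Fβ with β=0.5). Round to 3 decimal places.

0.317

Fβ = (1+β²)·TP / ((1+β²)·TP + β²·FN + FP), with β²=1/4
= 1.25·29 / (1.25·29 + 0.25·45 + 67) = 0.317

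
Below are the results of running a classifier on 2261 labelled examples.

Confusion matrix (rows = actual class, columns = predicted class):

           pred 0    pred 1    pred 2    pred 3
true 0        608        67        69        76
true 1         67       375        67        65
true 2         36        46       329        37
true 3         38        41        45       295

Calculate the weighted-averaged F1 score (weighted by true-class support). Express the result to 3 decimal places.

0.712

Per-class F1 score (2·TP/(2·TP+FP+FN)):
  0: TP=608, FP=67+36+38=141, FN=67+69+76=212 → 1216/1569 = 0.7750
  1: TP=375, FP=67+46+41=154, FN=67+67+65=199 → 750/1103 = 0.6800
  2: TP=329, FP=69+67+45=181, FN=36+46+37=119 → 658/958 = 0.6868
  3: TP=295, FP=76+65+37=178, FN=38+41+45=124 → 590/892 = 0.6614
Weighted-F1 score = Σ (supportᵢ/N)·F1 scoreᵢ with N=2261: (820/2261)·0.7750 + (574/2261)·0.6800 + (448/2261)·0.6868 + (419/2261)·0.6614 = 0.712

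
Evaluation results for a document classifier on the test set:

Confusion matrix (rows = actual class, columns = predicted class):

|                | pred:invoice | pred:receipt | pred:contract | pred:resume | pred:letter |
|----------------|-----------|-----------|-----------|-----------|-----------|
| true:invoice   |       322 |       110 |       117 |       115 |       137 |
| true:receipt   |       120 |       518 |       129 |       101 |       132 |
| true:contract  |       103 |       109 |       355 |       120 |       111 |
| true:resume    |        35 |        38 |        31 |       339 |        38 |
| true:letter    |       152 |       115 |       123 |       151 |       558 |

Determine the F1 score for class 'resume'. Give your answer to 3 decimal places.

One-vs-rest for 'resume': TP = diagonal; FP = other classes predicted 'resume'; FN = 'resume' predicted as other.
F1 score = 2·TP/(2·TP+FP+FN).
resume: TP=339, FP=115+101+120+151=487, FN=35+38+31+38=142 → 678/1307 = 0.5187

0.519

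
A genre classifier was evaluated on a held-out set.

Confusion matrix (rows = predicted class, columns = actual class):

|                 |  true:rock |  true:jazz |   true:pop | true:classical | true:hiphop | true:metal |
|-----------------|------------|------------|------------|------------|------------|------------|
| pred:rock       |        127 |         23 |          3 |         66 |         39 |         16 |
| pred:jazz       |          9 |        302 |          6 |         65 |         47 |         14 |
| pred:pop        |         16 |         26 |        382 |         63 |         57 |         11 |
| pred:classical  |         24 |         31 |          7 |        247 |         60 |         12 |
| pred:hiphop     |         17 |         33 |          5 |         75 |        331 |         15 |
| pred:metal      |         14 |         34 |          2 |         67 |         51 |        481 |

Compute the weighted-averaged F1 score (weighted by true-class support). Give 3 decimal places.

0.662

Per-class F1 score (2·TP/(2·TP+FP+FN)):
  rock: TP=127, FP=23+3+66+39+16=147, FN=9+16+24+17+14=80 → 254/481 = 0.5281
  jazz: TP=302, FP=9+6+65+47+14=141, FN=23+26+31+33+34=147 → 604/892 = 0.6771
  pop: TP=382, FP=16+26+63+57+11=173, FN=3+6+7+5+2=23 → 764/960 = 0.7958
  classical: TP=247, FP=24+31+7+60+12=134, FN=66+65+63+75+67=336 → 494/964 = 0.5124
  hiphop: TP=331, FP=17+33+5+75+15=145, FN=39+47+57+60+51=254 → 662/1061 = 0.6239
  metal: TP=481, FP=14+34+2+67+51=168, FN=16+14+11+12+15=68 → 962/1198 = 0.8030
Weighted-F1 score = Σ (supportᵢ/N)·F1 scoreᵢ with N=2778: (207/2778)·0.5281 + (449/2778)·0.6771 + (405/2778)·0.7958 + (583/2778)·0.5124 + (585/2778)·0.6239 + (549/2778)·0.8030 = 0.662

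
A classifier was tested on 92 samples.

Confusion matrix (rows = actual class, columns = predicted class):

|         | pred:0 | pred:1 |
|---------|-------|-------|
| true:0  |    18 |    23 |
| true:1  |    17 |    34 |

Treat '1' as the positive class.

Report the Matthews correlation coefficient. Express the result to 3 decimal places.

0.108

MCC = (TP·TN − FP·FN) / √((TP+FP)(TP+FN)(TN+FP)(TN+FN))
Numerator = 34·18 − 23·17 = 221
Denominator = √(57·51·41·35) = √4171545 = 2042.4360
MCC = 221 / 2042.4360 = 0.108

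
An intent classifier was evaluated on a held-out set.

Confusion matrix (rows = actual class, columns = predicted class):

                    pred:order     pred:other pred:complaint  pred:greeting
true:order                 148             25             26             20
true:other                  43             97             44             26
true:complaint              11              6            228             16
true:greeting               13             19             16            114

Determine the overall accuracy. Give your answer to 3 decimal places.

0.689

Accuracy = trace / total = (148+97+228+114=587) / 852 = 587/852 = 0.689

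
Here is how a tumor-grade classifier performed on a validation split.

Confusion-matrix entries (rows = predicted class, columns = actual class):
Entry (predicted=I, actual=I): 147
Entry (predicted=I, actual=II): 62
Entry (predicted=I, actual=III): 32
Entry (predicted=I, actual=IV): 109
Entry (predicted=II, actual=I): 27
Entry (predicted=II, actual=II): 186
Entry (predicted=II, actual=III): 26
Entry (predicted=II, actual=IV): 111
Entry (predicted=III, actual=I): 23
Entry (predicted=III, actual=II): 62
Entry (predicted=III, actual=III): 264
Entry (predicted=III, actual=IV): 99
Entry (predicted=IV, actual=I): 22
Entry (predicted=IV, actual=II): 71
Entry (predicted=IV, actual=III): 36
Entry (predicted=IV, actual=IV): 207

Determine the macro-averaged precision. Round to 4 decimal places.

0.5392

Per-class precision (TP/(TP+FP)):
  I: TP=147, FP=62+32+109=203 → 147/350 = 0.42000
  II: TP=186, FP=27+26+111=164 → 186/350 = 0.53143
  III: TP=264, FP=23+62+99=184 → 264/448 = 0.58929
  IV: TP=207, FP=22+71+36=129 → 207/336 = 0.61607
Macro-precision = mean = (0.42000 + 0.53143 + 0.58929 + 0.61607) / 4 = 0.5392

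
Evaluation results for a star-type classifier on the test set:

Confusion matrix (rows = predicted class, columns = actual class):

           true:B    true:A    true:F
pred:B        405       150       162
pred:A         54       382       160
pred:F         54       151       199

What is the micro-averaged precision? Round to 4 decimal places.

0.5743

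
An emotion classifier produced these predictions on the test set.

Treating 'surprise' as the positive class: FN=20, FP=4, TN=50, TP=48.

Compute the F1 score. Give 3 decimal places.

0.800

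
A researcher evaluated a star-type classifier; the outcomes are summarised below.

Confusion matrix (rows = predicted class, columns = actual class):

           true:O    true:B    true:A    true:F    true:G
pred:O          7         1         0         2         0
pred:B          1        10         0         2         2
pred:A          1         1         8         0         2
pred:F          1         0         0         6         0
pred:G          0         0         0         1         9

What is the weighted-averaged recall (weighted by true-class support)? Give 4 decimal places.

Per-class recall (TP/(TP+FN)):
  O: TP=7, FN=1+1+1+0=3 → 7/10 = 0.70000
  B: TP=10, FN=1+1+0+0=2 → 10/12 = 0.83333
  A: TP=8, FN=0+0+0+0=0 → 8/8 = 1.00000
  F: TP=6, FN=2+2+0+1=5 → 6/11 = 0.54545
  G: TP=9, FN=0+2+2+0=4 → 9/13 = 0.69231
Weighted-recall = Σ (supportᵢ/N)·recallᵢ with N=54: (10/54)·0.70000 + (12/54)·0.83333 + (8/54)·1.00000 + (11/54)·0.54545 + (13/54)·0.69231 = 0.7407

0.7407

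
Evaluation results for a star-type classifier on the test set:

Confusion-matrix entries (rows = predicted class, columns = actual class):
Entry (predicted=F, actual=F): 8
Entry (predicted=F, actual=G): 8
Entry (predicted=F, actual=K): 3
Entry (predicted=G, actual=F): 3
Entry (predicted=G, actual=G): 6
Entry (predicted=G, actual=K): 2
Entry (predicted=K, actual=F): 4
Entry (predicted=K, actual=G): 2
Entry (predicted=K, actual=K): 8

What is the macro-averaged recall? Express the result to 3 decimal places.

0.508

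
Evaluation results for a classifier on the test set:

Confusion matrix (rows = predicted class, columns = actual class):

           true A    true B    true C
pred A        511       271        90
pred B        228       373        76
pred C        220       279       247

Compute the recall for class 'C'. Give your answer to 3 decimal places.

0.598

recall = TP/(TP+FN).
C: TP=247, FN=90+76=166 → 247/413 = 0.5981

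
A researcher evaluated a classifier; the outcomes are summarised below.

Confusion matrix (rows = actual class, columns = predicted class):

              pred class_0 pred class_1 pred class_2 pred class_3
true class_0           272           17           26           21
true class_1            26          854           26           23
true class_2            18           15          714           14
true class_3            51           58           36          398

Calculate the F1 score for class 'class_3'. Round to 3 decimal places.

0.797

F1 score = 2·TP/(2·TP+FP+FN).
class_3: TP=398, FP=21+23+14=58, FN=51+58+36=145 → 796/999 = 0.7968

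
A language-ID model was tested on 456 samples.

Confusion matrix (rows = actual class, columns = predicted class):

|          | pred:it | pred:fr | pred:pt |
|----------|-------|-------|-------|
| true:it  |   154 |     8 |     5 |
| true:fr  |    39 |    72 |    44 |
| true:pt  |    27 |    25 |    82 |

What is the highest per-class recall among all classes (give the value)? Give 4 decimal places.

0.9222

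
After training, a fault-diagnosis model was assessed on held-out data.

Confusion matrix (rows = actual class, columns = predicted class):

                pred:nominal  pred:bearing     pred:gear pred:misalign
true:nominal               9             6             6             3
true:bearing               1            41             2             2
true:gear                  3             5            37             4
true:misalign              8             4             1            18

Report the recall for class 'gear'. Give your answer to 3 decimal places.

0.755

One-vs-rest for 'gear': TP = diagonal; FP = other classes predicted 'gear'; FN = 'gear' predicted as other.
recall = TP/(TP+FN).
gear: TP=37, FN=3+5+4=12 → 37/49 = 0.7551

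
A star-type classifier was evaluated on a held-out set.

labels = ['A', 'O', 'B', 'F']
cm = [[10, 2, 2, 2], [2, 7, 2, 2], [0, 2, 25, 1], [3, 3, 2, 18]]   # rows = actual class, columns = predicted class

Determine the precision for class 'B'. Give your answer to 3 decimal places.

One-vs-rest for 'B': TP = diagonal; FP = other classes predicted 'B'; FN = 'B' predicted as other.
precision = TP/(TP+FP).
B: TP=25, FP=2+2+2=6 → 25/31 = 0.8065

0.806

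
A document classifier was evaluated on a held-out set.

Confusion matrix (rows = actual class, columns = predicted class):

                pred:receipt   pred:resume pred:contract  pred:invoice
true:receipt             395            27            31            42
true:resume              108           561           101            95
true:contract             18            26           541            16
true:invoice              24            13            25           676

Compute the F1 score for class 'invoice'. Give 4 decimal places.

F1 score = 2·TP/(2·TP+FP+FN).
invoice: TP=676, FP=42+95+16=153, FN=24+13+25=62 → 1352/1567 = 0.86280

0.8628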